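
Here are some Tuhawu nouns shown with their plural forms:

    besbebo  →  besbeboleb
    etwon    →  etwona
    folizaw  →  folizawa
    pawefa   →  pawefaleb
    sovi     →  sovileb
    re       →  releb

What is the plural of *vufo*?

The alternation tracks the final sound of the stem — -a when the stem ends in a consonant (*etwon*, *folizaw*); -leb when the stem ends in a vowel (*besbebo*, *pawefa*, *sovi*, *re*).
Since the final sound of *vufo* is /o/ (a vowel), it takes -leb, giving *vufoleb*.

vufoleb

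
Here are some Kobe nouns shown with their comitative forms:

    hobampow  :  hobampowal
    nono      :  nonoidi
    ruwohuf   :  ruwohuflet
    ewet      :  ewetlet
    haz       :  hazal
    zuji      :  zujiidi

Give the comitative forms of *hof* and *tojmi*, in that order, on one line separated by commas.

hoflet, tojmiidi

The suffix is conditioned by the final sound: -let when the stem ends in a voiceless consonant (*ruwohuf*, *ewet*); -al when the stem ends in a voiced consonant (*hobampow*, *haz*); -idi when the stem ends in a vowel (*nono*, *zuji*).
*hof*: final sound = /f/, a voiceless consonant → -let → *hoflet*.
The final sound of *tojmi* is /i/, which is a vowel, so the suffix is -idi, giving *tojmiidi*.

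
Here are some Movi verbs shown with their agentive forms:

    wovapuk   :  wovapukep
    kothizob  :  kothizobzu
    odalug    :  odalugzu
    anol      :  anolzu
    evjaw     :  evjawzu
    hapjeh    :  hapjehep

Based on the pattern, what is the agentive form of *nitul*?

The alternation tracks the final consonant of the stem — -ep when the stem ends in a voiceless consonant (*wovapuk*, *hapjeh*); -zu when the stem ends in a voiced consonant (*kothizob*, *odalug*, *anol*, *evjaw*).
The final consonant of *nitul* is /l/, which is voiced, so the suffix is -zu, giving *nitulzu*.

nitulzu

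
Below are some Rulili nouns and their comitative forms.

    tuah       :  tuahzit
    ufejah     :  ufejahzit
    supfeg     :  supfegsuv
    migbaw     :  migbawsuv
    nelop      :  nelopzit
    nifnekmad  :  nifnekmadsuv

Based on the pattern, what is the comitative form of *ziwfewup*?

ziwfewupzit

The suffix is conditioned by the final consonant: -zit when the stem ends in a voiceless consonant (*tuah*, *ufejah*, *nelop*); -suv when the stem ends in a voiced consonant (*supfeg*, *migbaw*, *nifnekmad*).
The final consonant of *ziwfewup* is /p/, which is voiceless, so the suffix is -zit, giving *ziwfewupzit*.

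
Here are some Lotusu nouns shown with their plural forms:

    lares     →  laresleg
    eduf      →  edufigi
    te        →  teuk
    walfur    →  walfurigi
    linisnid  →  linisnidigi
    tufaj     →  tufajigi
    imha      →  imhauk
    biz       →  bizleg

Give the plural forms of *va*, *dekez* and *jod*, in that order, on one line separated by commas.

The alternation tracks the final sound of the stem — -leg when the stem ends in a sibilant (*lares*, *biz*); -igi when the stem ends in a non-sibilant consonant (*eduf*, *walfur*, *linisnid*, *tufaj*); -uk when the stem ends in a vowel (*te*, *imha*).
*va*: final sound = /a/, a vowel → -uk → *vauk*.
*dekez*: final sound = /z/, a sibilant → -leg → *dekezleg*.
*jod*: final sound = /d/, a non-sibilant consonant → -igi → *jodigi*.

vauk, dekezleg, jodigi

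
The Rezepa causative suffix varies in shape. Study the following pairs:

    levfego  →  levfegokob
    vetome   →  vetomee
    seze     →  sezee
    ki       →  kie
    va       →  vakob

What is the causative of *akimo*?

akimokob

The suffix is conditioned by the last vowel: -e when the last vowel of the stem is a front vowel (*vetome*, *seze*, *ki*); -kob when the last vowel of the stem is a back vowel (*levfego*, *va*).
The last vowel of *akimo* is /o/, which is a back vowel, so the suffix is -kob, giving *akimokob*.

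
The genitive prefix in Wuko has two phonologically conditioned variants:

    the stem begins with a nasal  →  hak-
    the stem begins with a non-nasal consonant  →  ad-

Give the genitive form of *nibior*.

*nibior* — first consonant /n/ (a nasal) → hak- → *haknibior*.

haknibior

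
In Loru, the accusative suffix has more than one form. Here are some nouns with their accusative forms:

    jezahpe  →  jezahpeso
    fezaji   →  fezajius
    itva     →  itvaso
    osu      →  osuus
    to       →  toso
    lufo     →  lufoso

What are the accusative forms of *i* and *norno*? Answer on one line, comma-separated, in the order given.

The pattern is height harmony: -us when the last vowel of the stem is a high vowel (*fezaji*, *osu*); -so when the last vowel of the stem is a non-high vowel (*jezahpe*, *itva*, *to*, *lufo*).
*i* — last vowel /i/ (a high vowel) → -us → *ius*.
*norno*: last vowel = /o/, a non-high vowel → -so → *nornoso*.

ius, nornoso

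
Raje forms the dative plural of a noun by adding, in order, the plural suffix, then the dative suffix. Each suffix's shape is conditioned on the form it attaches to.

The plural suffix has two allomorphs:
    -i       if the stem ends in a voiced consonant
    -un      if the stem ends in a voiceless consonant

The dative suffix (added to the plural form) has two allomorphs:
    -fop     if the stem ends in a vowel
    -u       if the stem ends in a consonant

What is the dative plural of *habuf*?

habufunu

Since the final consonant of *habuf* is /f/ (voiceless), it takes -un, giving *habufun*.
The plural form *habufun*: final sound = /n/, a consonant → -u → *habufunu*.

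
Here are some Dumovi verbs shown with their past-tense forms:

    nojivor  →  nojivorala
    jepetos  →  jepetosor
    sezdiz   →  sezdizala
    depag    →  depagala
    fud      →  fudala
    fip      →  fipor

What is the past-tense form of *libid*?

Looking at the final consonant of each stem: -or when the stem ends in a voiceless consonant (*jepetos*, *fip*); -ala when the stem ends in a voiced consonant (*nojivor*, *sezdiz*, *depag*, *fud*).
*libid*: final consonant = /d/, voiced → -ala → *libidala*.

libidala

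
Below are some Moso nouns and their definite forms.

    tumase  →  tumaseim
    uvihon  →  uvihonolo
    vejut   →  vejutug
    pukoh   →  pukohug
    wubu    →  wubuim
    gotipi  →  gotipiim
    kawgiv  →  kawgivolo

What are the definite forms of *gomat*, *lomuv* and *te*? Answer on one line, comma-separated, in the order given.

gomatug, lomuvolo, teim

The pattern is voicing of the final sound: -ug when the stem ends in a voiceless consonant (*vejut*, *pukoh*); -olo when the stem ends in a voiced consonant (*uvihon*, *kawgiv*); -im when the stem ends in a vowel (*tumase*, *wubu*, *gotipi*).
*gomat*: final sound = /t/, a voiceless consonant → -ug → *gomatug*.
*lomuv*: final sound = /v/, a voiced consonant → -olo → *lomuvolo*.
Since the final sound of *te* is /e/ (a vowel), it takes -im, giving *teim*.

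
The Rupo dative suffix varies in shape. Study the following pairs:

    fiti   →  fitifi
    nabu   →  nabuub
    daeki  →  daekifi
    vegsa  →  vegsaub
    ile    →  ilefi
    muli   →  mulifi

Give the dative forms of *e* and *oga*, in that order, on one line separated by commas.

efi, ogaub

The pattern is front/back vowel harmony: -fi when the last vowel of the stem is a front vowel (*fiti*, *daeki*, *ile*, *muli*); -ub when the last vowel of the stem is a back vowel (*nabu*, *vegsa*).
*e* — last vowel /e/ (a front vowel) → -fi → *efi*.
*oga*: last vowel = /a/, a back vowel → -ub → *ogaub*.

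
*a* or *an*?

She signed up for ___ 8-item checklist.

The indefinite article is chosen by the initial *sound* of the following word, not its spelling.
The number *8* is spoken "eight", beginning with /eɪt/ — a vowel sound.
So the article is *an*: She signed up for an 8-item checklist.

an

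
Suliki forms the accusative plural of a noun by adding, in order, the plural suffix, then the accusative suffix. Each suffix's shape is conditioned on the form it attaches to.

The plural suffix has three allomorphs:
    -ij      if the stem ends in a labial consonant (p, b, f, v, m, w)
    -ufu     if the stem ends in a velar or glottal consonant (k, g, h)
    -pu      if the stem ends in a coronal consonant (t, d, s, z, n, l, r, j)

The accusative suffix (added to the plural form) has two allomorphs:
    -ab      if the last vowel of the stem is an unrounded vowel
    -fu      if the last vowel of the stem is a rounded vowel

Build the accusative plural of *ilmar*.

*ilmar*: final consonant = /r/, coronal → -pu → *ilmarpu*.
The plural form *ilmarpu* — last vowel /u/ (a rounded vowel) → -fu → *ilmarpufu*.

ilmarpufu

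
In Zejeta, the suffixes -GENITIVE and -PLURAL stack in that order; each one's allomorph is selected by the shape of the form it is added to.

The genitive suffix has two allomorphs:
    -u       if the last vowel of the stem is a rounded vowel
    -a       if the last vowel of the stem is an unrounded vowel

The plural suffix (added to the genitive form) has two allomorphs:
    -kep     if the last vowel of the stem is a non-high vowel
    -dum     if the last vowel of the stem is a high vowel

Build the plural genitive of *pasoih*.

The last vowel of *pasoih* is /i/, which is an unrounded vowel, so the genitive suffix is -a, giving *pasoiha*.
Since the last vowel of the genitive form *pasoiha* is /a/ (a non-high vowel), it takes -kep, giving *pasoihakep*.

pasoihakep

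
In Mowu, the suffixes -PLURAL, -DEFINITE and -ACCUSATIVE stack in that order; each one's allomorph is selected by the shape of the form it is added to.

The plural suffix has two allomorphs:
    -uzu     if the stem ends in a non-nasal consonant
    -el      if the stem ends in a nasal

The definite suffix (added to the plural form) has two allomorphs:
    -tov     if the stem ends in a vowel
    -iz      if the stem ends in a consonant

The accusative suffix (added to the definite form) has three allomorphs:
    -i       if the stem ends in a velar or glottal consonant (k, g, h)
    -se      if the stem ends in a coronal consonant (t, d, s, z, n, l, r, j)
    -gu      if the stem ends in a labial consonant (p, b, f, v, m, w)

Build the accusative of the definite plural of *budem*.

*budem* — final consonant /m/ (a nasal) → -el → *budemel*.
The plural form *budemel* — final sound /l/ (a consonant) → -iz → *budemeliz*.
The final consonant of the definite form *budemeliz* is /z/, which is coronal, so the accusative suffix is -se, giving *budemelizse*.

budemelizse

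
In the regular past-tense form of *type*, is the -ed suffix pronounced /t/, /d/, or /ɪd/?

The stem *type* ends in a voiceless consonant other than /t/.
The -ed suffix is realized as /ɪd/ after /t, d/; as /t/ after other voiceless consonants; and as /d/ after other voiced sounds.
So -ed on *type* is pronounced /t/.

/t/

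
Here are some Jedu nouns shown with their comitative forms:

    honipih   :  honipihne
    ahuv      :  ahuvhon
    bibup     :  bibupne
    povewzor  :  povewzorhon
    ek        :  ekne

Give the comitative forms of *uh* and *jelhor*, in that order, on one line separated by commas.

Looking at the final consonant of each stem: -ne when the stem ends in a voiceless consonant (*honipih*, *bibup*, *ek*); -hon when the stem ends in a voiced consonant (*ahuv*, *povewzor*).
The final consonant of *uh* is /h/, which is voiceless, so the suffix is -ne, giving *uhne*.
Since the final consonant of *jelhor* is /r/ (voiced), it takes -hon, giving *jelhorhon*.

uhne, jelhorhon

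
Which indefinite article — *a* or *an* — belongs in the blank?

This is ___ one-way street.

a

The indefinite article is chosen by the initial *sound* of the following word, not its spelling.
*one-way* begins with the sound /wʌ/ (*one* pronounced /wʌn/) — a consonant sound.
So the article is *a*: This is a one-way street.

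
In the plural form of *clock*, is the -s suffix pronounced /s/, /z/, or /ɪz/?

The stem *clock* ends in a voiceless non-sibilant consonant.
The plural suffix surfaces as /ɪz/ after sibilants, /s/ after other voiceless consonants, and /z/ after other voiced sounds.
So the plural -s on *clock* is pronounced /s/.

/s/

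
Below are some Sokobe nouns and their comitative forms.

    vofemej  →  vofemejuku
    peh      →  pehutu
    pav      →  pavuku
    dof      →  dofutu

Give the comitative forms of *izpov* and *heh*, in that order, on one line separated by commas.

Looking at the final consonant of each stem: -utu when the stem ends in a voiceless consonant (*peh*, *dof*); -uku when the stem ends in a voiced consonant (*vofemej*, *pav*).
*izpov*: final consonant = /v/, voiced → -uku → *izpovuku*.
The final consonant of *heh* is /h/, which is voiceless, so the suffix is -utu, giving *hehutu*.

izpovuku, hehutu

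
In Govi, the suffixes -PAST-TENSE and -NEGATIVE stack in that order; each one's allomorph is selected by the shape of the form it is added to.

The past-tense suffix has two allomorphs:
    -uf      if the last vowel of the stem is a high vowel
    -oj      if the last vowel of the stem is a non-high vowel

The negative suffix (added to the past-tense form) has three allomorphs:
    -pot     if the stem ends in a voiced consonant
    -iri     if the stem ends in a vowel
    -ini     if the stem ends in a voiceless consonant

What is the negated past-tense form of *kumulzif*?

kumulzifufini

The last vowel of *kumulzif* is /i/, which is a high vowel, so the past-tense suffix is -uf, giving *kumulzifuf*.
The final sound of the past-tense form *kumulzifuf* is /f/, which is a voiceless consonant, so the negative suffix is -ini, giving *kumulzifufini*.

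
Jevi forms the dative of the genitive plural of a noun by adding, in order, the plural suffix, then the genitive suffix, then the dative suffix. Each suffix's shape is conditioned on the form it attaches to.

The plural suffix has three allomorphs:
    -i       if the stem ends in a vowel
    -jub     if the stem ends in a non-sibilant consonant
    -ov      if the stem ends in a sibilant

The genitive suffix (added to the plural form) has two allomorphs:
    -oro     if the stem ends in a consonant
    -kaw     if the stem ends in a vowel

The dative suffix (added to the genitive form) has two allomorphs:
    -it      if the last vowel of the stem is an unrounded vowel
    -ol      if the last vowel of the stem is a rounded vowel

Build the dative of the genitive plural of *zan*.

zanjuborool

The final sound of *zan* is /n/, which is a non-sibilant consonant, so the plural suffix is -jub, giving *zanjub*.
The plural form *zanjub*: final sound = /b/, a consonant → -oro → *zanjuboro*.
The last vowel of the genitive form *zanjuboro* is /o/, which is a rounded vowel, so the dative suffix is -ol, giving *zanjuborool*.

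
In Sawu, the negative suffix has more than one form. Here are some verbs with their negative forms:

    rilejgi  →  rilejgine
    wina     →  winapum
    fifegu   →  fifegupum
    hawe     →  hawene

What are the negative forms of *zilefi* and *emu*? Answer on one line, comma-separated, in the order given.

The suffix is conditioned by the last vowel: -ne when the last vowel of the stem is a front vowel (*rilejgi*, *hawe*); -pum when the last vowel of the stem is a back vowel (*wina*, *fifegu*).
The last vowel of *zilefi* is /i/, which is a front vowel, so the suffix is -ne, giving *zilefine*.
*emu* — last vowel /u/ (a back vowel) → -pum → *emupum*.

zilefine, emupum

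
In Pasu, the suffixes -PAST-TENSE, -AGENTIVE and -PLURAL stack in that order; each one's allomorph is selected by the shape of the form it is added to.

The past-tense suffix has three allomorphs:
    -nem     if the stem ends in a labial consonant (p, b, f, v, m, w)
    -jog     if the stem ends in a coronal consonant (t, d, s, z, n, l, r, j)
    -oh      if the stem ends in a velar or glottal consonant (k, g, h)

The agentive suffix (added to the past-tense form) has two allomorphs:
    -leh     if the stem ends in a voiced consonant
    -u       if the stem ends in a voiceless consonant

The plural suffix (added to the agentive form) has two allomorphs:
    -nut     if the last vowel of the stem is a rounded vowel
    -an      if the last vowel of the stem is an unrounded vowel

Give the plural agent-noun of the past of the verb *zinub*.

zinubnemlehan

*zinub*: final consonant = /b/, labial → -nem → *zinubnem*.
The final consonant of the past-tense form *zinubnem* is /m/, which is voiced, so the agentive suffix is -leh, giving *zinubnemleh*.
The agentive form *zinubnemleh*: last vowel = /e/, an unrounded vowel → -an → *zinubnemlehan*.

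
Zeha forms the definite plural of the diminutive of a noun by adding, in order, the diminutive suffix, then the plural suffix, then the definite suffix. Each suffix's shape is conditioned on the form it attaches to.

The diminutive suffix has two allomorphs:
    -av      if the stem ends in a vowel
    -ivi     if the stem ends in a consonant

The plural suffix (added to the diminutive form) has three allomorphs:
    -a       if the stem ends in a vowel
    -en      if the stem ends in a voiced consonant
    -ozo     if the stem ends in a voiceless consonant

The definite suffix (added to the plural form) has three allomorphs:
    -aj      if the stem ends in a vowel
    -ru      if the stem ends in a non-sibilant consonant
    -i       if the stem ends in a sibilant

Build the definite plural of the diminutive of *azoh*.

azohiviaaj

Since the final sound of *azoh* is /h/ (a consonant), it takes -ivi, giving *azohivi*.
The diminutive form *azohivi* — final sound /i/ (a vowel) → -a → *azohivia*.
The plural form *azohivia* — final sound /a/ (a vowel) → -aj → *azohiviaaj*.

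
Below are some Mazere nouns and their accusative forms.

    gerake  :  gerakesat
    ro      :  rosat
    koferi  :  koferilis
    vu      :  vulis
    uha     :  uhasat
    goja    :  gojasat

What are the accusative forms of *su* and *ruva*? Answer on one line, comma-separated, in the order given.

The suffix is conditioned by the last vowel: -lis when the last vowel of the stem is a high vowel (*koferi*, *vu*); -sat when the last vowel of the stem is a non-high vowel (*gerake*, *ro*, *uha*, *goja*).
*su* — last vowel /u/ (a high vowel) → -lis → *sulis*.
The last vowel of *ruva* is /a/, which is a non-high vowel, so the suffix is -sat, giving *ruvasat*.

sulis, ruvasat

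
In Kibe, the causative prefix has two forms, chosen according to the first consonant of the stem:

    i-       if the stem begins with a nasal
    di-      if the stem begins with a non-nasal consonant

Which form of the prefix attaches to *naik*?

Since the first consonant of *naik* is /n/ (a nasal), it takes i-.

i-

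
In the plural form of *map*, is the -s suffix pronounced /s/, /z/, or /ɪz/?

/s/

The stem *map* ends in a voiceless non-sibilant consonant.
The plural suffix surfaces as /ɪz/ after sibilants, /s/ after other voiceless consonants, and /z/ after other voiced sounds.
So the plural -s on *map* is pronounced /s/.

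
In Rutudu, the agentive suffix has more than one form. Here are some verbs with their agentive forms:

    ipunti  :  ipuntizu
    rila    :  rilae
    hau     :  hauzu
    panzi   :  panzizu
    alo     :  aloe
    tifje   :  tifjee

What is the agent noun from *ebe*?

ebee

Looking at the last vowel of each stem: -zu when the last vowel of the stem is a high vowel (*ipunti*, *hau*, *panzi*); -e when the last vowel of the stem is a non-high vowel (*rila*, *alo*, *tifje*).
The last vowel of *ebe* is /e/, which is a non-high vowel, so the suffix is -e, giving *ebee*.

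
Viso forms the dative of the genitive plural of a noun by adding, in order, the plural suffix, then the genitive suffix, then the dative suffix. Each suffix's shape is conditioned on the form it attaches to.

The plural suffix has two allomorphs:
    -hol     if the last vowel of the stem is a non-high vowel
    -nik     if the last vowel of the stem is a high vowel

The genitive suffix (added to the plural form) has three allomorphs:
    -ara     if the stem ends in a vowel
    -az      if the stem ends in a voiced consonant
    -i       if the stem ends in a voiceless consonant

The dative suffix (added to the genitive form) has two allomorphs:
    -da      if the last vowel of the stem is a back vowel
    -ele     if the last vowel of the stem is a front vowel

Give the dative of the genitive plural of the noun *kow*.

The last vowel of *kow* is /o/, which is a non-high vowel, so the plural suffix is -hol, giving *kowhol*.
The final sound of the plural form *kowhol* is /l/, which is a voiced consonant, so the genitive suffix is -az, giving *kowholaz*.
The last vowel of the genitive form *kowholaz* is /a/, which is a back vowel, so the dative suffix is -da, giving *kowholazda*.

kowholazda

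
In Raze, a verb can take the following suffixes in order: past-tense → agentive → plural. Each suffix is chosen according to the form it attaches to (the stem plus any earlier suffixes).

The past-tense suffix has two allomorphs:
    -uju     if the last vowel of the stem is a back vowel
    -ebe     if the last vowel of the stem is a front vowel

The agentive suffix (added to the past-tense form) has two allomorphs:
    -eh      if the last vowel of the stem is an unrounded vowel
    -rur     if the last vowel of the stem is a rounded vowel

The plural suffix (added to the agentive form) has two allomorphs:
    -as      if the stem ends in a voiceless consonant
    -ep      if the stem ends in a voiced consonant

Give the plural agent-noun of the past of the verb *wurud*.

wurudujururep

*wurud*: last vowel = /u/, a back vowel → -uju → *wuruduju*.
The last vowel of the past-tense form *wuruduju* is /u/, which is a rounded vowel, so the agentive suffix is -rur, giving *wurudujurur*.
The agentive form *wurudujurur*: final consonant = /r/, voiced → -ep → *wurudujururep*.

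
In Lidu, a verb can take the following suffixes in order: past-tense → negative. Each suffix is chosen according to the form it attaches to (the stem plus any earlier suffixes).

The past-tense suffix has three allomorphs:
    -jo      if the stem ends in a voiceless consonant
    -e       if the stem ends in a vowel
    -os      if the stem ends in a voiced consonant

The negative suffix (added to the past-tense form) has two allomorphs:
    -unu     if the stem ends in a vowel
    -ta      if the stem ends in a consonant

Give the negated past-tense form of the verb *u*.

*u*: final sound = /u/, a vowel → -e → *ue*.
The past-tense form *ue*: final sound = /e/, a vowel → -unu → *ueunu*.

ueunu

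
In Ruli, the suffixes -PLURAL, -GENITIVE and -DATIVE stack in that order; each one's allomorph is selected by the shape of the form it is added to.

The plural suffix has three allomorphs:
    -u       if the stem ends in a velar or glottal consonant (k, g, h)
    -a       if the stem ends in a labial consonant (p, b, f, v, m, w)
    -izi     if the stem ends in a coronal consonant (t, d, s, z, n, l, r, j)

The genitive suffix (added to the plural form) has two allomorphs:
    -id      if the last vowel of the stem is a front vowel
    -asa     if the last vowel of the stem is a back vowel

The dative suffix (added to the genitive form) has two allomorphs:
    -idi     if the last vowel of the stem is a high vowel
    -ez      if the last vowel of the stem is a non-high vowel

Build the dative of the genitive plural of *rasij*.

rasijiziididi

*rasij*: final consonant = /j/, coronal → -izi → *rasijizi*.
The plural form *rasijizi* — last vowel /i/ (a front vowel) → -id → *rasijiziid*.
The genitive form *rasijiziid*: last vowel = /i/, a high vowel → -idi → *rasijiziididi*.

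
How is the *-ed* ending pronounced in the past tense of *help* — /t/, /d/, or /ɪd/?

/t/

The stem *help* ends in a voiceless consonant other than /t/.
The -ed suffix is realized as /ɪd/ after /t, d/; as /t/ after other voiceless consonants; and as /d/ after other voiced sounds.
So -ed on *help* is pronounced /t/.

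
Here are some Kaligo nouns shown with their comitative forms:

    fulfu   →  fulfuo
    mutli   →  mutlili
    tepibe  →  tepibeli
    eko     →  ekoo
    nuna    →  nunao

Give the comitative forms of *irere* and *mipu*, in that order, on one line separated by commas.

The alternation tracks the last vowel of the stem — -li when the last vowel of the stem is a front vowel (*mutli*, *tepibe*); -o when the last vowel of the stem is a back vowel (*fulfu*, *eko*, *nuna*).
The last vowel of *irere* is /e/, which is a front vowel, so the suffix is -li, giving *irereli*.
*mipu*: last vowel = /u/, a back vowel → -o → *mipuo*.

irereli, mipuo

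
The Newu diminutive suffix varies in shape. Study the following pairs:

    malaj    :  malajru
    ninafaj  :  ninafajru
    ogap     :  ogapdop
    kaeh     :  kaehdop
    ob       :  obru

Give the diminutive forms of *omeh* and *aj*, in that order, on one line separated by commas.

omehdop, ajru

The suffix is conditioned by the final consonant: -dop when the stem ends in a voiceless consonant (*ogap*, *kaeh*); -ru when the stem ends in a voiced consonant (*malaj*, *ninafaj*, *ob*).
*omeh* — final consonant /h/ (voiceless) → -dop → *omehdop*.
*aj*: final consonant = /j/, voiced → -ru → *ajru*.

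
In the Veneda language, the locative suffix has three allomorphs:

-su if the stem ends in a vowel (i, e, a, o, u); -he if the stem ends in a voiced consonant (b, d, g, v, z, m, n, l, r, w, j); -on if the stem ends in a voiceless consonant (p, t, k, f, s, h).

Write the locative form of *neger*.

*neger*: final sound = /r/, a voiced consonant → -he → *negerhe*.

negerhe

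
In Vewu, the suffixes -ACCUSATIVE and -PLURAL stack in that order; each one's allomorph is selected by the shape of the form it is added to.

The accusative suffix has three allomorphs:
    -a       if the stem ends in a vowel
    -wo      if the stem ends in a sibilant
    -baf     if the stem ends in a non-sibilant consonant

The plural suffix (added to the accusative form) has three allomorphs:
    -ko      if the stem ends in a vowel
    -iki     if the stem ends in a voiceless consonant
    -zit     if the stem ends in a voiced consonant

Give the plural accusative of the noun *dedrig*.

dedrigbafiki

*dedrig*: final sound = /g/, a non-sibilant consonant → -baf → *dedrigbaf*.
Since the final sound of the accusative form *dedrigbaf* is /f/ (a voiceless consonant), it takes -iki, giving *dedrigbafiki*.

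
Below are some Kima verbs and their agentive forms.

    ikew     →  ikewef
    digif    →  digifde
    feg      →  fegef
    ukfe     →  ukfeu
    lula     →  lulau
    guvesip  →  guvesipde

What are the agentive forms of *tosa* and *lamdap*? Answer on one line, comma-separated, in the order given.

tosau, lamdapde

The pattern is voicing of the final sound: -de when the stem ends in a voiceless consonant (*digif*, *guvesip*); -ef when the stem ends in a voiced consonant (*ikew*, *feg*); -u when the stem ends in a vowel (*ukfe*, *lula*).
Since the final sound of *tosa* is /a/ (a vowel), it takes -u, giving *tosau*.
*lamdap*: final sound = /p/, a voiceless consonant → -de → *lamdapde*.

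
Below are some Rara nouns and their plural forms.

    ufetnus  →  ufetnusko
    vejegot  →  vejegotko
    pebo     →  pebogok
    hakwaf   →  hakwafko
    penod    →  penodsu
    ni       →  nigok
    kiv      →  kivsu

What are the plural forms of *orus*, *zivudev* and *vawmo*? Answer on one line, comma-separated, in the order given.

The suffix is conditioned by the final sound: -ko when the stem ends in a voiceless consonant (*ufetnus*, *vejegot*, *hakwaf*); -su when the stem ends in a voiced consonant (*penod*, *kiv*); -gok when the stem ends in a vowel (*pebo*, *ni*).
*orus* — final sound /s/ (a voiceless consonant) → -ko → *orusko*.
The final sound of *zivudev* is /v/, which is a voiced consonant, so the suffix is -su, giving *zivudevsu*.
The final sound of *vawmo* is /o/, which is a vowel, so the suffix is -gok, giving *vawmogok*.

orusko, zivudevsu, vawmogok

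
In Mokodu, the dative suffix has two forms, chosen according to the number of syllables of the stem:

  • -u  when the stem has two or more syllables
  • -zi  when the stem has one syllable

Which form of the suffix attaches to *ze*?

-zi

With one syllable, *ze* takes -zi.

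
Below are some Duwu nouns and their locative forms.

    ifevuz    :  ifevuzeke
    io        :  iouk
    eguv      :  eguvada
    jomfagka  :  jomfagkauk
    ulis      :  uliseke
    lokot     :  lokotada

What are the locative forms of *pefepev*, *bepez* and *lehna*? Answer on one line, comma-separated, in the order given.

pefepevada, bepezeke, lehnauk

The alternation tracks the final sound of the stem — -eke when the stem ends in a sibilant (*ifevuz*, *ulis*); -ada when the stem ends in a non-sibilant consonant (*eguv*, *lokot*); -uk when the stem ends in a vowel (*io*, *jomfagka*).
*pefepev* — final sound /v/ (a non-sibilant consonant) → -ada → *pefepevada*.
The final sound of *bepez* is /z/, which is a sibilant, so the suffix is -eke, giving *bepezeke*.
The final sound of *lehna* is /a/, which is a vowel, so the suffix is -uk, giving *lehnauk*.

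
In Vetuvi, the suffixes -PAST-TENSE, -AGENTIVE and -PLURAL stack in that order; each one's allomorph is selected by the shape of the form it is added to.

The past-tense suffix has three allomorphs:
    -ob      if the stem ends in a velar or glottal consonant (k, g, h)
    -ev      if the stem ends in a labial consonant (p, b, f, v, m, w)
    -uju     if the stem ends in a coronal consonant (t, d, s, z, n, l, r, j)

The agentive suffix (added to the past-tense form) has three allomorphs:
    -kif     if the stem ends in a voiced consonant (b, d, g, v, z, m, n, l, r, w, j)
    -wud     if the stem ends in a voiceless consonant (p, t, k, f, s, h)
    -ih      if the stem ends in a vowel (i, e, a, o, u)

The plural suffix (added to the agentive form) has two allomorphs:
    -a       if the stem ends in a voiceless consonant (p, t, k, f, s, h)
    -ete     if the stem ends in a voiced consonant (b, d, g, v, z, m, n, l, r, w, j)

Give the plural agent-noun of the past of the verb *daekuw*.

*daekuw* — final consonant /w/ (labial) → -ev → *daekuwev*.
The final sound of the past-tense form *daekuwev* is /v/, which is a voiced consonant, so the agentive suffix is -kif, giving *daekuwevkif*.
The final consonant of the agentive form *daekuwevkif* is /f/, which is voiceless, so the plural suffix is -a, giving *daekuwevkifa*.

daekuwevkifa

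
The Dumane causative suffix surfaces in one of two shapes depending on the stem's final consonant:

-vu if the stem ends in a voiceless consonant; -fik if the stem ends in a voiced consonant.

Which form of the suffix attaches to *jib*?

-fik

The final consonant of *jib* is /b/, which is voiced, so the suffix is -fik.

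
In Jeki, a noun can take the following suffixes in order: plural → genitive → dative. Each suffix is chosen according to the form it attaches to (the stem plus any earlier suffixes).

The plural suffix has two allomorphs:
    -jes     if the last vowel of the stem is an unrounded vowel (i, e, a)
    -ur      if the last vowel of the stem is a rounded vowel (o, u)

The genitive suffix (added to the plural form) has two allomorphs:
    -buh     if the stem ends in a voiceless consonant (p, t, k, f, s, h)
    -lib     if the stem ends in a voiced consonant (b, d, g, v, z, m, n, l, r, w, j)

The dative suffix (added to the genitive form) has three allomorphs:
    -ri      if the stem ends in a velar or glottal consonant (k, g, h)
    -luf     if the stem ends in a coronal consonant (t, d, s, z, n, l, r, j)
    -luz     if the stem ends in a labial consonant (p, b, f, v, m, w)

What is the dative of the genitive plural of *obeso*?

obesourlibluz

*obeso*: last vowel = /o/, a rounded vowel → -ur → *obesour*.
The plural form *obesour* — final consonant /r/ (voiced) → -lib → *obesourlib*.
The final consonant of the genitive form *obesourlib* is /b/, which is labial, so the dative suffix is -luz, giving *obesourlibluz*.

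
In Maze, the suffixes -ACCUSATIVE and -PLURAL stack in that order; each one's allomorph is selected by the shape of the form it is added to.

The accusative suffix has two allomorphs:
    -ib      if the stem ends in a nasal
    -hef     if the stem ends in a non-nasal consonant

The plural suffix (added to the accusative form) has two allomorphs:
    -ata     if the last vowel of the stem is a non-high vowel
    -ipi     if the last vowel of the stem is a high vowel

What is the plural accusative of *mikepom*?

mikepomibipi

*mikepom*: final consonant = /m/, a nasal → -ib → *mikepomib*.
Since the last vowel of the accusative form *mikepomib* is /i/ (a high vowel), it takes -ipi, giving *mikepomibipi*.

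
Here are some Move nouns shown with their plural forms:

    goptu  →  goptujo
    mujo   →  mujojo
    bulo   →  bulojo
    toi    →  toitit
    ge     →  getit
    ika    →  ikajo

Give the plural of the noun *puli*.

pulitit

The alternation tracks the last vowel of the stem — -tit when the last vowel of the stem is a front vowel (*toi*, *ge*); -jo when the last vowel of the stem is a back vowel (*goptu*, *mujo*, *bulo*, *ika*).
*puli*: last vowel = /i/, a front vowel → -tit → *pulitit*.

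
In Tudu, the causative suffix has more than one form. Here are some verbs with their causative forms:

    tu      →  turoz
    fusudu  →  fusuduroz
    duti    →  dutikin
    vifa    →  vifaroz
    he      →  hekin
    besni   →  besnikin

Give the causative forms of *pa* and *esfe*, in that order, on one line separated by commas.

paroz, esfekin

The alternation tracks the last vowel of the stem — -kin when the last vowel of the stem is a front vowel (*duti*, *he*, *besni*); -roz when the last vowel of the stem is a back vowel (*tu*, *fusudu*, *vifa*).
*pa* — last vowel /a/ (a back vowel) → -roz → *paroz*.
The last vowel of *esfe* is /e/, which is a front vowel, so the suffix is -kin, giving *esfekin*.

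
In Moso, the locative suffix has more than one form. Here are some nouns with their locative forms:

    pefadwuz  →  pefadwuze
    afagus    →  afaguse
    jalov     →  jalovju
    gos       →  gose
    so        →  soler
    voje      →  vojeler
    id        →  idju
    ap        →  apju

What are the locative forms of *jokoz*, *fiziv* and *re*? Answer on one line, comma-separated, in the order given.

The alternation tracks the final sound of the stem — -e when the stem ends in a sibilant (*pefadwuz*, *afagus*, *gos*); -ju when the stem ends in a non-sibilant consonant (*jalov*, *id*, *ap*); -ler when the stem ends in a vowel (*so*, *voje*).
Since the final sound of *jokoz* is /z/ (a sibilant), it takes -e, giving *jokoze*.
Since the final sound of *fiziv* is /v/ (a non-sibilant consonant), it takes -ju, giving *fizivju*.
*re* — final sound /e/ (a vowel) → -ler → *reler*.

jokoze, fizivju, reler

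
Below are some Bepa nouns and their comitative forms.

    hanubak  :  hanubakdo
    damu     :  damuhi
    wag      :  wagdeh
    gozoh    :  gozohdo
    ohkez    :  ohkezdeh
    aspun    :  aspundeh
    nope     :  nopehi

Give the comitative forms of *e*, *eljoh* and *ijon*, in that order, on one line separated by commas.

ehi, eljohdo, ijondeh

The pattern is voicing of the final sound: -do when the stem ends in a voiceless consonant (*hanubak*, *gozoh*); -deh when the stem ends in a voiced consonant (*wag*, *ohkez*, *aspun*); -hi when the stem ends in a vowel (*damu*, *nope*).
*e*: final sound = /e/, a vowel → -hi → *ehi*.
The final sound of *eljoh* is /h/, which is a voiceless consonant, so the suffix is -do, giving *eljohdo*.
*ijon*: final sound = /n/, a voiced consonant → -deh → *ijondeh*.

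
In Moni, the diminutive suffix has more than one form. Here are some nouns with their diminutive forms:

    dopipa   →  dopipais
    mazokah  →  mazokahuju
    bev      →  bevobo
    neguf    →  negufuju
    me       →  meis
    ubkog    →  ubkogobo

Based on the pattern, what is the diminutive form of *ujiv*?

ujivobo

The alternation tracks the final sound of the stem — -uju when the stem ends in a voiceless consonant (*mazokah*, *neguf*); -obo when the stem ends in a voiced consonant (*bev*, *ubkog*); -is when the stem ends in a vowel (*dopipa*, *me*).
*ujiv* — final sound /v/ (a voiced consonant) → -obo → *ujivobo*.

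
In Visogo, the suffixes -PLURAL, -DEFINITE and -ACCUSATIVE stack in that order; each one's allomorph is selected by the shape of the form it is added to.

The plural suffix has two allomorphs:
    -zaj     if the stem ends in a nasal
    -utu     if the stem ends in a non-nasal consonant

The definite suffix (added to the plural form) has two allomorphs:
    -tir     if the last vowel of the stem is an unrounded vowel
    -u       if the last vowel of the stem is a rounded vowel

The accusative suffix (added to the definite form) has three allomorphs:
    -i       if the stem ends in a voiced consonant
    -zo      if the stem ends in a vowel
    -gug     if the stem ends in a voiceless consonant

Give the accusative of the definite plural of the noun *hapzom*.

Since the final consonant of *hapzom* is /m/ (a nasal), it takes -zaj, giving *hapzomzaj*.
The plural form *hapzomzaj* — last vowel /a/ (an unrounded vowel) → -tir → *hapzomzajtir*.
The definite form *hapzomzajtir* — final sound /r/ (a voiced consonant) → -i → *hapzomzajtiri*.

hapzomzajtiri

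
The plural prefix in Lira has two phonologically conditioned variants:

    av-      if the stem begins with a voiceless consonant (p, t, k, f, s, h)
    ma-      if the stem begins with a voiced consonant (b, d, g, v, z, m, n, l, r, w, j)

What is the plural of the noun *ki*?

avki

The first consonant of *ki* is /k/, which is voiceless, so the prefix is av-, giving *avki*.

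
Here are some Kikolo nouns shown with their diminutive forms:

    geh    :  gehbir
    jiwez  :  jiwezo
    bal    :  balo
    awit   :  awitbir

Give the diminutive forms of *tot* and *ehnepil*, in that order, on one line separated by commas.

totbir, ehnepilo

The alternation tracks the final consonant of the stem — -bir when the stem ends in a voiceless consonant (*geh*, *awit*); -o when the stem ends in a voiced consonant (*jiwez*, *bal*).
*tot*: final consonant = /t/, voiceless → -bir → *totbir*.
The final consonant of *ehnepil* is /l/, which is voiced, so the suffix is -o, giving *ehnepilo*.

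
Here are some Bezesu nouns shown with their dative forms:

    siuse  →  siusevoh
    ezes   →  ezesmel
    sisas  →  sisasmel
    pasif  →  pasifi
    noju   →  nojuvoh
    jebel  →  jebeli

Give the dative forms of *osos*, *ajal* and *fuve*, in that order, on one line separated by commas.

The alternation tracks the final sound of the stem — -mel when the stem ends in a sibilant (*ezes*, *sisas*); -i when the stem ends in a non-sibilant consonant (*pasif*, *jebel*); -voh when the stem ends in a vowel (*siuse*, *noju*).
*osos*: final sound = /s/, a sibilant → -mel → *ososmel*.
Since the final sound of *ajal* is /l/ (a non-sibilant consonant), it takes -i, giving *ajali*.
Since the final sound of *fuve* is /e/ (a vowel), it takes -voh, giving *fuvevoh*.

ososmel, ajali, fuvevoh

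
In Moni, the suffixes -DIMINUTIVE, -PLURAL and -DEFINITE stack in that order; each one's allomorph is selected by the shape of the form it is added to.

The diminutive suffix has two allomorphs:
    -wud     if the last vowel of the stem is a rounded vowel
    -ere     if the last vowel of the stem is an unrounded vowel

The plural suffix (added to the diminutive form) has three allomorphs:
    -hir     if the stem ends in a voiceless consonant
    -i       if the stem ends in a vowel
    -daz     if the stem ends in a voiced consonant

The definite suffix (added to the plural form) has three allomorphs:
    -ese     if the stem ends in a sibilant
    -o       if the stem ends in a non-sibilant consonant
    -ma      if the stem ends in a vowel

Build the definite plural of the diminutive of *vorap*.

vorapereima

The last vowel of *vorap* is /a/, which is an unrounded vowel, so the diminutive suffix is -ere, giving *vorapere*.
The diminutive form *vorapere*: final sound = /e/, a vowel → -i → *voraperei*.
The final sound of the plural form *voraperei* is /i/, which is a vowel, so the definite suffix is -ma, giving *vorapereima*.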